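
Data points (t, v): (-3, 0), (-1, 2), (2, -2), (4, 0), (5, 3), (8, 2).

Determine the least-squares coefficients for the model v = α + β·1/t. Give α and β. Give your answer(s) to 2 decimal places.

Entries of AᵀA: Σ1 = 6, Σ1/t = -31/120, Σ1/t·1/t = 21301/14400.
For Aᵀv: Σv = 5, Σ1/t·v = -43/20.
Normal equations: [[6, -31/120]; [-31/120, 21301/14400]]·[α, β]ᵀ = [5, -43/20]ᵀ.
Eliminating β: (21301/14400)·(row 1) − (-31/120)·(row 2) gives (25369/2880)·α = (21301/14400)·5 − (-31/120)·(-43/20) = 98507/14400, so α = 98507/126845.
Then β = ((-43/20) − (-31/120)·(98507/126845))/(21301/14400) = -33432/25369.

α = 0.78, β = -1.32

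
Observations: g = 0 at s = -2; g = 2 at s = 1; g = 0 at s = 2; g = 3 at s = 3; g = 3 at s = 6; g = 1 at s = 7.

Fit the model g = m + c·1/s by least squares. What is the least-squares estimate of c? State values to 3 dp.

c = 0.974

AᵀA·[m, c]ᵀ = Aᵀg reads: 6·m + (23/14)·c = 9;  (23/14)·m + (2927/1764)·c = 51/14.
Eliminating c: (2927/1764)·(row 1) − (23/14)·(row 2) gives (4267/588)·m = (2927/1764)·9 − (23/14)·(51/14) = 877/98, so m = 5262/4267.
Then c = ((51/14) − (23/14)·(5262/4267))/(2927/1764) = 4158/4267.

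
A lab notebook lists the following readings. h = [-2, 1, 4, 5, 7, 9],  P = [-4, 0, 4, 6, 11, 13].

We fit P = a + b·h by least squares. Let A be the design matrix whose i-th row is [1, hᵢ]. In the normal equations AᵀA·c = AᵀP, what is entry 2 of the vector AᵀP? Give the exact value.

Entry 2 ↔ basis h, so (AᵀP)_{2} = Σᵢ (h)·Pᵢ = (-2)·(-4) + (1)·(0) + (4)·(4) + (5)·(6) + (7)·(11) + (9)·(13) = 248.

248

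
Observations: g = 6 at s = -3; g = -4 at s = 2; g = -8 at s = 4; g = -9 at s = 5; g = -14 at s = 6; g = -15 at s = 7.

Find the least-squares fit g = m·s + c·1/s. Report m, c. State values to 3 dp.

Setting ∂/∂m … = 0 gives: 139·m + 6·c = -292;  6·m + (90281/176400)·c = -1289/105.
Eliminating c: (90281/176400)·(row 1) − 6·(row 2) gives (6198659/176400)·m = (90281/176400)·(-292) − 6·(-1289/105) = -3342233/44100, so m = -13368932/6198659.
Then c = ((-1289/105) − 6·(-13368932/6198659))/(90281/176400) = 8045520/6198659.

m = -2.157, c = 1.298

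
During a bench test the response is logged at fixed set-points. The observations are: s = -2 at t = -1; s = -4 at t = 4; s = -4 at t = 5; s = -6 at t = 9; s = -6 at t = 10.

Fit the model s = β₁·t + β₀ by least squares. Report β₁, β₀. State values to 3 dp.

β₁ = -0.378, β₀ = -2.358

The normal system XᵀX·[β₁, β₀]ᵀ = Xᵀs is [[223, 27]; [27, 5]]·[β₁, β₀]ᵀ = [-148, -22]ᵀ.
Δ = 223·5 − 27² = 386.
β₁ = ((-148)·5 − 27·(-22))/386 = -73/193; β₀ = (223·(-22) − 27·(-148))/386 = -455/193.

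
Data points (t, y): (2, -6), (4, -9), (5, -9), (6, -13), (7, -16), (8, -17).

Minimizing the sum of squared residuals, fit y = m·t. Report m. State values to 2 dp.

m = -2.16

Compute the Gram sums: Σt·t = 194.
Right-hand side: Σt·y = -419.
Normal equations: [[194]]·[m]ᵀ = [-419]ᵀ.
m = (-419)/194 = -2.15979.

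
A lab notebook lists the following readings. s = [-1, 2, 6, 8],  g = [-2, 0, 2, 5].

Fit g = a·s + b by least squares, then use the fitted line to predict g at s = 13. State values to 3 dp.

The normal system AᵀA·[a, b]ᵀ = Aᵀg is [[105, 15]; [15, 4]]·[a, b]ᵀ = [54, 5]ᵀ.
det = 105·4 − 15² = 195.
a = (54·4 − 15·5)/195 = 47/65; b = (105·5 − 15·54)/195 = -19/13.
At s = 13: ĝ = (47/65)·(13) + (-19/13)·(1) = 516/65.

ĝ = 7.938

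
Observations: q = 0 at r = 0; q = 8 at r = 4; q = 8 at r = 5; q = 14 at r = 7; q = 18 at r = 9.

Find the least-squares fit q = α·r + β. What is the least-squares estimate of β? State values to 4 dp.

XᵀX·[α, β]ᵀ = Xᵀq reads: 171·α + 25·β = 332;  25·α + 5·β = 48.
(Σr·r = 171, Σr = 25, Σ1 = 5, Σr·q = 332, Σq = 48.)
det = 171·5 − 25² = 230.
α = (332·5 − 25·48)/230 = 2; β = (171·48 − 25·332)/230 = -2/5.

β = -0.4000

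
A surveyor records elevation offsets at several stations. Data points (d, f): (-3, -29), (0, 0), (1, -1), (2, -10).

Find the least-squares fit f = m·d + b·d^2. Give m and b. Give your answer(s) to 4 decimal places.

Entries of MᵀM: Σd·d = 14, Σd·d^2 = -18, Σd^2·d^2 = 98.
Right-hand side: Σd·f = 66, Σd^2·f = -302.
Δ = 14·98 − (-18)² = 1048.
m = (66·98 − (-18)·(-302))/1048 = 129/131; b = (14·(-302) − (-18)·66)/1048 = -380/131.

m = 0.9847, b = -2.9008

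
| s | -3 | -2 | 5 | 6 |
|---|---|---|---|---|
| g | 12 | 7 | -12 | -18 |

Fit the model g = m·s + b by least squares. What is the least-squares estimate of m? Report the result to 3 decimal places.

Sums needed: Σs·s = 74, Σs = 6, Σ1 = 4.
Moment sums: Σs·g = -218, Σg = -11.
Determinant 74·4 − 6² = 260.
m = ((-218)·4 − 6·(-11))/260 = -31/10; b = (74·(-11) − 6·(-218))/260 = 19/10.

m = -3.100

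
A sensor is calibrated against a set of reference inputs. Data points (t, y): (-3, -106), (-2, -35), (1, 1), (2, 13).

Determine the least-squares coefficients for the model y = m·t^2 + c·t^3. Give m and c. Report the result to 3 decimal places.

With design matrix A, AᵀA = [[114, -242]; [-242, 858]] and Aᵀy = [-1041, 3247]ᵀ.
det = 114·858 − (-242)² = 39248.
m = ((-1041)·858 − (-242)·3247)/39248 = -2441/892; c = (114·3247 − (-242)·(-1041))/39248 = 29559/9812.

m = -2.737, c = 3.013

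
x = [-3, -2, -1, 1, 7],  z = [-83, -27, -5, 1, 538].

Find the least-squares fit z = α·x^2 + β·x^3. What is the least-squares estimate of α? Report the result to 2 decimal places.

The normal equations are: 2500·α + 16532·β = 25503;  16532·α + 118444·β = 186997.
Eliminating β: 118444·(row 1) − 16532·(row 2) gives 22802976·α = 118444·25503 − 16532·186997 = -70757072, so α = -4422317/1425186.
Then β = (186997 − 16532·(-4422317/1425186))/118444 = 5734613/2850372.

α = -3.10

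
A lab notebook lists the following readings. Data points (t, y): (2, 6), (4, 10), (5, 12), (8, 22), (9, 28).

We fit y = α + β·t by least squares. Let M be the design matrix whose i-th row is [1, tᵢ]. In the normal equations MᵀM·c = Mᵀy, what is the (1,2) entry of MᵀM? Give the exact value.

Row 1 ↔ basis 1, column 2 ↔ basis t, so (MᵀM)_{1,2} = Σᵢ t = (1)·(2) + (1)·(4) + (1)·(5) + (1)·(8) + (1)·(9) = 28.

28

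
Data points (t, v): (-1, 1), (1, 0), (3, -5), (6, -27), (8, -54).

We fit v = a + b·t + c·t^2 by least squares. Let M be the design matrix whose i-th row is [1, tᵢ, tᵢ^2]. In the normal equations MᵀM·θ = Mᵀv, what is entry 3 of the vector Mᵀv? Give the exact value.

Entry 3 ↔ basis t^2, so (Mᵀv)_{3} = Σᵢ (t^2)·vᵢ = (1)·(1) + (1)·(0) + (9)·(-5) + (36)·(-27) + (64)·(-54) = -4472.

-4472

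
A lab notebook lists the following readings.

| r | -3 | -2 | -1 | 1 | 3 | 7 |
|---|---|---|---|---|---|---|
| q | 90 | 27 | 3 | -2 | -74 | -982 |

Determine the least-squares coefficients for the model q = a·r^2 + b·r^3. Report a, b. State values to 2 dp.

a = 0.92, b = -2.99

Entries of MᵀM: Σr^2·r^2 = 2581, Σr^2·r^3 = 16775, Σr^3·r^3 = 119173.
For Mᵀq: Σr^2·q = -47865, Σr^3·q = -341475.
So MᵀM·[a, b]ᵀ = Mᵀq: [[2581, 16775]; [16775, 119173]]·[a, b]ᵀ = [-47865, -341475]ᵀ.
det = 2581·119173 − 16775² = 26184888.
a = ((-47865)·119173 − 16775·(-341475))/26184888 = 333715/363679; b = (2581·(-341475) − 16775·(-47865))/26184888 = -1089050/363679.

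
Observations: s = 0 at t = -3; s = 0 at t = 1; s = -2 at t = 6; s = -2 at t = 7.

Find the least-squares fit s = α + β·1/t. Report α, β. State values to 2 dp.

Setting ∂/∂α … = 0 gives: 4·α + (41/42)·β = -4;  (41/42)·α + (2045/1764)·β = -13/21.
Eliminating β: (2045/1764)·(row 1) − (41/42)·(row 2) gives (6499/1764)·α = (2045/1764)·(-4) − (41/42)·(-13/21) = -3557/882, so α = -7114/6499.
Then β = ((-13/21) − (41/42)·(-7114/6499))/(2045/1764) = 2520/6499.

α = -1.09, β = 0.39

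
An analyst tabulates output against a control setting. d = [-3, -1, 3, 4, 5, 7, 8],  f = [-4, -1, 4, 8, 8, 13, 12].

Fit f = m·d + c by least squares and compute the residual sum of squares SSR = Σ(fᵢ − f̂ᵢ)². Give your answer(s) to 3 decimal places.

SSR = 6.504

Compute the Gram sums: Σd·d = 173, Σd = 23, Σ1 = 7.
For Xᵀf: Σd·f = 284, Σf = 40.
Normal equations: [[173, 23]; [23, 7]]·[m, c]ᵀ = [284, 40]ᵀ.
Δ = 173·7 − 23² = 682.
m = (284·7 − 23·40)/682 = 534/341; c = (173·40 − 23·284)/682 = 194/341.
Residuals: 4/31, -1/341, -432/341, 398/341, -136/341, 501/341, -34/31; SSR = 2218/341.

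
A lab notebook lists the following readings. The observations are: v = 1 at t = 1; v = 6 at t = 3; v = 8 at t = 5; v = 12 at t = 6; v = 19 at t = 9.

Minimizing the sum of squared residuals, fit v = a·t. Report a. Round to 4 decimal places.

a = 1.9868

Entries of AᵀA: Σt·t = 152.
Right-hand side: Σt·v = 302.
Normal equations: [[152]]·[a]ᵀ = [302]ᵀ.
Hence a = 302 / 152 ≈ 1.98684.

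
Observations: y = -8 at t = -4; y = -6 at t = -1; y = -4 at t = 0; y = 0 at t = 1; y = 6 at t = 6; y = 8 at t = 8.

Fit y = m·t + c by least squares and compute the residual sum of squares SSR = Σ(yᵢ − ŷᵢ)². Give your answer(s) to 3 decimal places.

SSR = 6.803

Entries of MᵀM: Σt·t = 118, Σt = 10, Σ1 = 6.
Right-hand side: Σt·y = 138, Σy = -4.
So MᵀM·[m, c]ᵀ = Mᵀy: [[118, 10]; [10, 6]]·[m, c]ᵀ = [138, -4]ᵀ.
Eliminating c: 6·(row 1) − 10·(row 2) gives 608·m = 6·138 − 10·(-4) = 868, so m = 217/152.
Then c = ((-4) − 10·(217/152))/6 = -463/152.
Residuals: 115/152, -29/19, -145/152, 123/76, 73/152, -3/8; SSR = 517/76.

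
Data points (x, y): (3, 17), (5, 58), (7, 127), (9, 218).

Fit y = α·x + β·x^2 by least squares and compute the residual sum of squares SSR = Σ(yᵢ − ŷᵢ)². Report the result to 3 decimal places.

Normal-equation sums: Σx·x = 164, Σx·x^2 = 1224, Σx^2·x^2 = 9668.
And Σx·y = 3192, Σx^2·y = 25484.
So MᵀM·[α, β]ᵀ = Mᵀy: [[164, 1224]; [1224, 9668]]·[α, β]ᵀ = [3192, 25484]ᵀ.
Δ = 164·9668 − 1224² = 87376.
α = (3192·9668 − 1224·25484)/87376 = -20760/5461; β = (164·25484 − 1224·3192)/87376 = 17023/5461.
Residuals: 1910/5461, -5037/5461, 4740/5461, -1525/5461; SSR = 9854/5461.

SSR = 1.804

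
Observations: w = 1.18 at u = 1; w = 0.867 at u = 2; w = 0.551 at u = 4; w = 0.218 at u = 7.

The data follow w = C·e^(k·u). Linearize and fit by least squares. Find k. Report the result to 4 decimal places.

Taking logs, ln w = k·u + ln C, so regress ln w on u.
Σu = 14.0000, Σ(u)² = 70.0000, Σln w = -2.0965, Σu·ln w = -13.1668.
Equations: 70.0000·k + 14.0000·ln C = -13.1668;  14.0000·k + 4·ln C = -2.0965.
Solving (det = 84.0000): k = -0.27758, ln C = 0.44740.

k = -0.2776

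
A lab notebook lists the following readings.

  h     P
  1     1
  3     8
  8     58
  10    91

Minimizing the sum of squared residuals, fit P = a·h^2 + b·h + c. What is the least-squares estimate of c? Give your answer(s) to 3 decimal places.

From the data, Σh^2·h^2 = 14178, Σh^2·h = 1540, Σh^2 = 174, Σh·h = 174, Σh = 22, Σ1 = 4.
Right-hand side: Σh^2·P = 12885, Σh·P = 1399, ΣP = 158.
Normal equations: [[14178, 1540, 174]; [1540, 174, 22]; [174, 22, 4]]·[a, b, c]ᵀ = [12885, 1399, 158]ᵀ.
Inverting the 3×3 Gram matrix, [a, b, c]ᵀ = [13/14, -3/14, 2/7]ᵀ.

c = 0.286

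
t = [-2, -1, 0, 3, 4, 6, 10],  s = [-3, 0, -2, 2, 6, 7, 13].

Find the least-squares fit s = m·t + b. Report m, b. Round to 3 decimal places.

Setting ∂/∂m … = 0 gives: 166·m + 20·b = 208;  20·m + 7·b = 23.
(Σt·t = 166, Σt = 20, Σ1 = 7, Σt·s = 208, Σs = 23.)
det = 166·7 − 20² = 762.
m = (208·7 − 20·23)/762 = 166/127; b = (166·23 − 20·208)/762 = -57/127.

m = 1.307, b = -0.449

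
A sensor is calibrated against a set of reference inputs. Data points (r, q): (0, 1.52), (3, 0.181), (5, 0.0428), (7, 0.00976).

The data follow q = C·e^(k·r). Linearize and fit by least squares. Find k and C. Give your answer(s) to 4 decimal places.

k = -0.7205, C = 1.5434

With ln qᵢ as the transformed response and rᵢ as the regressor:
Σr = 15.0000, Σ(r)² = 83.0000, Σln q = -9.0712, Σr·ln q = -53.2901.
Equations: 83.0000·k + 15.0000·ln C = -53.2901;  15.0000·k + 4·ln C = -9.0712.
Solving (det = 107.0000): k = -0.72049, ln C = 0.43401, so C = exp(0.43401) = 1.54344.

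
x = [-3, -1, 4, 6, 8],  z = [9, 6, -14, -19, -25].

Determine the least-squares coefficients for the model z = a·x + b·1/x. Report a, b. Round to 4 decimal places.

Sums needed: Σx·x = 126, Σx·1/x = 5, Σ1/x·1/x = 701/576.
Moment sums: Σx·z = -403, Σ1/x·z = -451/24.
Normal equations: [[126, 5]; [5, 701/576]]·[a, b]ᵀ = [-403, -451/24]ᵀ.
det = 126·(701/576) − 5² = 4107/32.
a = ((-403)·(701/576) − 5·(-451/24))/(4107/32) = -228383/73926; b = (126·(-451/24) − 5·(-403))/(4107/32) = -11288/4107.

a = -3.0893, b = -2.7485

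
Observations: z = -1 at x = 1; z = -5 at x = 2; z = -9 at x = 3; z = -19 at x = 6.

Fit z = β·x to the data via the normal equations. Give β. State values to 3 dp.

β = -3.040

Sums needed: Σx·x = 50.
And Σx·z = -152.
So AᵀA·[β]ᵀ = Aᵀz: [[50]]·[β]ᵀ = [-152]ᵀ.
Hence β = -152 / 50 ≈ -3.04.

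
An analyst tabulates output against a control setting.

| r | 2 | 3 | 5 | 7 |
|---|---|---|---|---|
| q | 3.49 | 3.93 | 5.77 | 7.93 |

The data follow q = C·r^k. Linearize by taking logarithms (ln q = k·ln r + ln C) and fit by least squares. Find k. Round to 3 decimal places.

Linearized form: ln q = k·ln r + ln C. From the 4 transformed points,
XᵀX = [[8.0643, 5.3471]; [5.3471, 4]], rhs = [9.2201, 6.4419]ᵀ  (here Σln r = 5.3471, Σ(ln r)² = 8.0643, Σln q = 6.4419, Σln r·ln q = 9.2201).
Solving (det = 3.6655): k = 0.66431, ln C = 0.72243.

k = 0.664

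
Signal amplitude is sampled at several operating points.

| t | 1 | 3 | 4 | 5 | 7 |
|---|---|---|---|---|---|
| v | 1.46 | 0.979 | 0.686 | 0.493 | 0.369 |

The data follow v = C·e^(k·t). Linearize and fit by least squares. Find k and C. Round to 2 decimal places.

Linearized form: ln v = k·t + ln C. From the 5 transformed points,
AᵀA = [[100.0000, 20.0000]; [20.0000, 5]], rhs = [-11.7077, -1.7239]ᵀ  (here Σt = 20.0000, Σ(t)² = 100.0000, Σln v = -1.7239, Σt·ln v = -11.7077).
Solving (det = 100.0000): k = -0.24061, ln C = 0.61767, so C = exp(0.61767) = 1.85460.

k = -0.24, C = 1.85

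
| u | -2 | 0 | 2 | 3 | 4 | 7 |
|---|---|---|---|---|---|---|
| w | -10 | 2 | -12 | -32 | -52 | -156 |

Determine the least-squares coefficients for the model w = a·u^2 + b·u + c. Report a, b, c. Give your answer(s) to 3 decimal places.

Setting ∂/∂a … = 0 gives: 2770·a + 434·b + 82·c = -8852;  434·a + 82·b + 14·c = -1400;  82·a + 14·b + 6·c = -260.
(Σu^2·u^2 = 2770, Σu^2·u = 434, Σu^2 = 82, Σu·u = 82, Σu = 14, Σ1 = 6, Σu^2·w = -8852, Σu·w = -1400, Σw = -260.)
Inverting the 3×3 Gram matrix, [a, b, c]ᵀ = [-12916/4215, -4249/4215, 1261/1405]ᵀ.

a = -3.064, b = -1.008, c = 0.898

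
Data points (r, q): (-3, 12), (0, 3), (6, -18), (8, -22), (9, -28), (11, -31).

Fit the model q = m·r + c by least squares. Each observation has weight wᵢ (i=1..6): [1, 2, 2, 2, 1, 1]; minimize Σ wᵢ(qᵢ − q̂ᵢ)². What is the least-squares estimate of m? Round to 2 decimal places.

m = -3.18

Entries of AᵀWA: Σwᵢ·r·r = 411, Σwᵢ·r = 45, Σwᵢ·1 = 9.
And Σwᵢ·r·q = -1197, Σwᵢ·q = -121.
Determinant 411·9 − 45² = 1674.
m = ((-1197)·9 − 45·(-121))/1674 = -296/93; c = (411·(-121) − 45·(-1197))/1674 = 689/279.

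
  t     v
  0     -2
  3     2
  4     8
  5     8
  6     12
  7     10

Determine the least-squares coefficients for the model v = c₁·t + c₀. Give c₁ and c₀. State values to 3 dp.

c₁ = 2.000, c₀ = -2.000

Sums needed: Σt·t = 135, Σt = 25, Σ1 = 6.
Right-hand side: Σt·v = 220, Σv = 38.
Determinant 135·6 − 25² = 185.
c₁ = (220·6 − 25·38)/185 = 2; c₀ = (135·38 − 25·220)/185 = -2.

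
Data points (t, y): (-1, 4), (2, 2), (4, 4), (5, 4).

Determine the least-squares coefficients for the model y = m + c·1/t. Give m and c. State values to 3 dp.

m = 3.491, c = -0.758

The normal equations are: 4·m + (-1/20)·c = 14;  (-1/20)·m + (541/400)·c = -6/5.
det = 4·(541/400) − (-1/20)² = 2163/400.
m = (14·(541/400) − (-1/20)·(-6/5))/(2163/400) = 7550/2163; c = (4·(-6/5) − (-1/20)·14)/(2163/400) = -1640/2163.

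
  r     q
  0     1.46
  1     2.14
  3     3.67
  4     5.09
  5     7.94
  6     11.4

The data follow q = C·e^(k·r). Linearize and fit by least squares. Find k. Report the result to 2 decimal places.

Let Y = ln q. Fitting Y = k·r + ln C by least squares:
Σr = 19.0000, Σ(r)² = 87.0000, Σln q = 8.5722, Σr·ln q = 36.1317.
Equations: 87.0000·k + 19.0000·ln C = 36.1317;  19.0000·k + 6·ln C = 8.5722.
Slope k = (n·Σr·ln q − Σr·Σln q)/(n·Σ(r)² − (Σr)²) = (6·36.1317 − 19.0000·8.5722)/161.0000 = 0.33489; ln C = (Σln q − k·Σr)/n = 0.36821.

k = 0.33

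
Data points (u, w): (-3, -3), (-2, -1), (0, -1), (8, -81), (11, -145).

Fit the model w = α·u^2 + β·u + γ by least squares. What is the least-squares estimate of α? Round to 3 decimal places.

α = -1.001

Forming AᵀA = [[18834, 1808, 198]; [1808, 198, 14]; [198, 14, 5]] and Aᵀw = [-22760, -2232, -231]ᵀ gives AᵀA·[α, β, γ]ᵀ = Aᵀw.
Row-reducing yields α = -218053/217759, β = -452395/217759, γ = -158861/217759.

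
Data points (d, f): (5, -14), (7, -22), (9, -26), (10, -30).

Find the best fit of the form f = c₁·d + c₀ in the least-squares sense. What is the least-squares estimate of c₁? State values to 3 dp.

Forming AᵀA = [[255, 31]; [31, 4]] and Aᵀf = [-758, -92]ᵀ gives AᵀA·[c₁, c₀]ᵀ = Aᵀf.
det = 255·4 − 31² = 59.
c₁ = ((-758)·4 − 31·(-92))/59 = -180/59; c₀ = (255·(-92) − 31·(-758))/59 = 38/59.

c₁ = -3.051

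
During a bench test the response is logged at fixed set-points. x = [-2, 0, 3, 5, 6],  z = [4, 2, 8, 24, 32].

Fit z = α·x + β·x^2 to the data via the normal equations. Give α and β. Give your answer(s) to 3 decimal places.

α = -0.025, β = 0.916

From the data, Σx·x = 74, Σx·x^2 = 360, Σx^2·x^2 = 2018.
Moment sums: Σx·z = 328, Σx^2·z = 1840.
So MᵀM·[α, β]ᵀ = Mᵀz: [[74, 360]; [360, 2018]]·[α, β]ᵀ = [328, 1840]ᵀ.
Determinant 74·2018 − 360² = 19732.
α = (328·2018 − 360·1840)/19732 = -124/4933; β = (74·1840 − 360·328)/19732 = 4520/4933.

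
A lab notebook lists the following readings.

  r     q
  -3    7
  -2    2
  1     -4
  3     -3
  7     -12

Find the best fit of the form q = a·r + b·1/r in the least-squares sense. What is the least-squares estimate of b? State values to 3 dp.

Sums needed: Σr·r = 72, Σr·1/r = 5, Σ1/r·1/r = 2633/1764.
Right-hand side: Σr·q = -122, Σ1/r·q = -211/21.
Determinant 72·(2633/1764) − 5² = 4041/49.
a = ((-122)·(2633/1764) − 5·(-211/21))/(4041/49) = -116303/72738; b = (72·(-211/21) − 5·(-122))/(4041/49) = -5558/4041.

b = -1.375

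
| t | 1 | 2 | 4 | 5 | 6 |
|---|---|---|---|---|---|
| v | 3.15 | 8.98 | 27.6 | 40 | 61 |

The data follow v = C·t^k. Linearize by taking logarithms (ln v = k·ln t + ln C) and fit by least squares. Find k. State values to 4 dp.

k = 1.6277

Let Y = ln v. Fitting Y = k·ln t + ln C by least squares:
AᵀA = [[8.2030, 5.4806]; [5.4806, 5]], rhs = [19.4236, 14.4600]ᵀ  (here Σln t = 5.4806, Σ(ln t)² = 8.2030, Σln v = 14.4600, Σln t·ln v = 19.4236).
Solving (det = 10.9774): k = 1.62774, ln C = 1.10778.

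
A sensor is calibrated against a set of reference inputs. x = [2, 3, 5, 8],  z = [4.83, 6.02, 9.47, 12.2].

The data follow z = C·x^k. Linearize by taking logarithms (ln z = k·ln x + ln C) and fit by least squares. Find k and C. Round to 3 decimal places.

With ln zᵢ as the transformed response and ln xᵢ as the regressor:
Σln x = 5.4806, Σ(ln x)² = 8.6018, Σln z = 8.1195, Σln x·ln z = 11.8835.
Normal system: [[8.6018, 5.4806]; [5.4806, 4]]·[k, ln C]ᵀ = [11.8835, 8.1195]ᵀ.
Δ = 8.6018·4 − (5.4806)² = 4.3697; k = (11.8835·4 − 5.4806·8.1195)/4.3697 = 0.69434, ln C = (8.6018·8.1195 − 5.4806·11.8835)/4.3697 = 1.07852, so C = exp(1.07852) = 2.94032.

k = 0.694, C = 2.940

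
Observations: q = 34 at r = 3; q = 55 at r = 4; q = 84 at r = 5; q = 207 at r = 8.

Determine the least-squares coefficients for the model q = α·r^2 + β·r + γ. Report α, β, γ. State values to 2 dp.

α = 3.24, β = -0.97, γ = 7.56

Sums needed: Σr^2·r^2 = 5058, Σr^2·r = 728, Σr^2 = 114, Σr·r = 114, Σr = 20, Σ1 = 4.
Right-hand side: Σr^2·q = 16534, Σr·q = 2398, Σq = 380.
Normal equations: [[5058, 728, 114]; [728, 114, 20]; [114, 20, 4]]·[α, β, γ]ᵀ = [16534, 2398, 380]ᵀ.
Row-reducing yields α = 586/181, β = -175/181, γ = 1369/181.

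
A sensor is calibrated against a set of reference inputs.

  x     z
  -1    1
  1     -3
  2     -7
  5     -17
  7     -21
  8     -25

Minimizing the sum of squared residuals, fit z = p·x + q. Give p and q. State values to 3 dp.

Compute the Gram sums: Σx·x = 144, Σx = 22, Σ1 = 6.
For Mᵀz: Σx·z = -450, Σz = -72.
So MᵀM·[p, q]ᵀ = Mᵀz: [[144, 22]; [22, 6]]·[p, q]ᵀ = [-450, -72]ᵀ.
Eliminating q: 6·(row 1) − 22·(row 2) gives 380·p = 6·(-450) − 22·(-72) = -1116, so p = -279/95.
Then q = ((-72) − 22·(-279/95))/6 = -117/95.

p = -2.937, q = -1.232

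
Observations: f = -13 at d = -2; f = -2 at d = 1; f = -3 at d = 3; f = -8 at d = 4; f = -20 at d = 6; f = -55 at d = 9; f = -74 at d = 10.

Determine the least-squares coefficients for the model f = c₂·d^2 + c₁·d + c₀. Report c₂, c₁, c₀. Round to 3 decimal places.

c₂ = -0.997, c₁ = 3.058, c₀ = -3.356

Normal-equation sums: Σd^2·d^2 = 18211, Σd^2·d = 2029, Σd^2 = 247, Σd·d = 247, Σd = 31, Σ1 = 7.
Right-hand side: Σd^2·f = -12784, Σd·f = -1372, Σf = -175.
Normal equations: [[18211, 2029, 247]; [2029, 247, 31]; [247, 31, 7]]·[c₂, c₁, c₀]ᵀ = [-12784, -1372, -175]ᵀ.
Row-reducing yields c₂ = -21625/21686, c₁ = 66317/21686, c₀ = -5199/1549.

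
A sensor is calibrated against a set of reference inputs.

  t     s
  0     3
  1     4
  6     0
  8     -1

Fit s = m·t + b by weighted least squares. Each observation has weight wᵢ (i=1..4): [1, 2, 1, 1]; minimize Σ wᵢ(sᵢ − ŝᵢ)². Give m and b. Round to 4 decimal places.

Forming XᵀWX = [[102, 16]; [16, 5]] and XᵀWs = [0, 10]ᵀ gives XᵀWX·[m, b]ᵀ = XᵀWs.
det = 102·5 − 16² = 254.
m = (0·5 − 16·10)/254 = -80/127; b = (102·10 − 16·0)/254 = 510/127.

m = -0.6299, b = 4.0157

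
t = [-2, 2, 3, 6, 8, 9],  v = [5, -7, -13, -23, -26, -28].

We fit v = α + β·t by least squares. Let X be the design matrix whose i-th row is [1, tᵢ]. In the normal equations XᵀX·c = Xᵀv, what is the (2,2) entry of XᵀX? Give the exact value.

198

Row 2 ↔ basis t, column 2 ↔ basis t, so (XᵀX)_{2,2} = Σᵢ (t)·(t) = (-2)·(-2) + (2)·(2) + (3)·(3) + (6)·(6) + (8)·(8) + (9)·(9) = 198.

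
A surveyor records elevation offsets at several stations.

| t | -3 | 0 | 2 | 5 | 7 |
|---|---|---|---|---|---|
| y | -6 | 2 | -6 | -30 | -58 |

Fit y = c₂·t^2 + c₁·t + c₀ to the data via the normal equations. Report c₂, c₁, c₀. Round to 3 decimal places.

c₂ = -1.073, c₁ = -0.922, c₀ = 1.105

From the data, Σt^2·t^2 = 3123, Σt^2·t = 449, Σt^2 = 87, Σt·t = 87, Σt = 11, Σ1 = 5.
Moment sums: Σt^2·y = -3670, Σt·y = -550, Σy = -98.
MᵀM·[c₂, c₁, c₀]ᵀ = Mᵀy becomes [[3123, 449, 87]; [449, 87, 11]; [87, 11, 5]]·[c₂, c₁, c₀]ᵀ = [-3670, -550, -98]ᵀ.
Row-reducing yields c₂ = -9312/8675, c₁ = -7996/8675, c₀ = 1918/1735.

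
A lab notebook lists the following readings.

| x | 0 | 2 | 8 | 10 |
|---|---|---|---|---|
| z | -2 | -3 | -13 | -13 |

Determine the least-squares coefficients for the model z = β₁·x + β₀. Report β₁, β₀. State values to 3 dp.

Compute the Gram sums: Σx·x = 168, Σx = 20, Σ1 = 4.
And Σx·z = -240, Σz = -31.
So AᵀA·[β₁, β₀]ᵀ = Aᵀz: [[168, 20]; [20, 4]]·[β₁, β₀]ᵀ = [-240, -31]ᵀ.
det = 168·4 − 20² = 272.
β₁ = ((-240)·4 − 20·(-31))/272 = -5/4; β₀ = (168·(-31) − 20·(-240))/272 = -3/2.

β₁ = -1.250, β₀ = -1.500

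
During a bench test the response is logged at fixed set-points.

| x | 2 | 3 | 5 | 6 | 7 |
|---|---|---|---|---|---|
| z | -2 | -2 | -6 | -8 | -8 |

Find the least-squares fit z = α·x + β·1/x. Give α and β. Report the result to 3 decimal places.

α = -1.255, β = 2.076

AᵀA·[α, β]ᵀ = Aᵀz reads: 123·α + 5·β = -144;  5·α + (9907/22050)·β = -187/35.
(Σx·x = 123, Σx·1/x = 5, Σ1/x·1/x = 9907/22050, Σx·z = -144, Σ1/x·z = -187/35.)
det = 123·(9907/22050) − 5² = 222437/7350.
α = ((-144)·(9907/22050) − 5·(-187/35))/(222437/7350) = -279186/222437; β = (123·(-187/35) − 5·(-144))/(222437/7350) = 461790/222437.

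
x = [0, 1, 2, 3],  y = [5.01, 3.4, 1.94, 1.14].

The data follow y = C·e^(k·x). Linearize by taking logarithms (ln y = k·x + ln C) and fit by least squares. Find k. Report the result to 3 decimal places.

k = -0.500

Let Y = ln y. Fitting Y = k·x + ln C by least squares:
Over the data: Σx = 6.0000, Σ(x)² = 14.0000, Σln y = 3.6289, Σx·ln y = 2.9422.
Normal system: [[14.0000, 6.0000]; [6.0000, 4]]·[k, ln C]ᵀ = [2.9422, 3.6289]ᵀ.
Δ = 14.0000·4 − (6.0000)² = 20.0000; k = (2.9422·4 − 6.0000·3.6289)/20.0000 = -0.50023, ln C = (14.0000·3.6289 − 6.0000·2.9422)/20.0000 = 1.65758.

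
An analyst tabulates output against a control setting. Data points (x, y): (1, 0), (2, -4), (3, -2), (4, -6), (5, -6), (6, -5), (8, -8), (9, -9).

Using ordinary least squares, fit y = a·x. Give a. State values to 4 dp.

The normal equations are: 236·a = -243.
a = (-243)/236 = -1.02966.

a = -1.0297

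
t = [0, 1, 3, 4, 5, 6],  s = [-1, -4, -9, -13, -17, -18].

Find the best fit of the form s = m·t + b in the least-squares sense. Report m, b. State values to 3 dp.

Forming AᵀA = [[87, 19]; [19, 6]] and Aᵀs = [-276, -62]ᵀ gives AᵀA·[m, b]ᵀ = Aᵀs.
det = 87·6 − 19² = 161.
m = ((-276)·6 − 19·(-62))/161 = -478/161; b = (87·(-62) − 19·(-276))/161 = -150/161.

m = -2.969, b = -0.932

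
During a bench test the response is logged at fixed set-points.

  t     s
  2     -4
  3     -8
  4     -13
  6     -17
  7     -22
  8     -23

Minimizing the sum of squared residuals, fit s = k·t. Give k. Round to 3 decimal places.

Sums needed: Σt·t = 178.
Moment sums: Σt·s = -524.
Hence k = -524 / 178 ≈ -2.94382.

k = -2.944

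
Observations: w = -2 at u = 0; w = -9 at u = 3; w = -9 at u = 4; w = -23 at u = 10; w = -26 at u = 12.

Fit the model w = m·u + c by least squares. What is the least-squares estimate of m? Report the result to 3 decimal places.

The normal system XᵀX·[m, c]ᵀ = Xᵀw is [[269, 29]; [29, 5]]·[m, c]ᵀ = [-605, -69]ᵀ.
Eliminating c: 5·(row 1) − 29·(row 2) gives 504·m = 5·(-605) − 29·(-69) = -1024, so m = -128/63.
Then c = ((-69) − 29·(-128/63))/5 = -127/63.

m = -2.032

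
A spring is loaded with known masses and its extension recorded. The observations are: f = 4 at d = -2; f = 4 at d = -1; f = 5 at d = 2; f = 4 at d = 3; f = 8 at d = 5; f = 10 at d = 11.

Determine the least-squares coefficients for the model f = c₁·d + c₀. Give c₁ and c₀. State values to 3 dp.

c₁ = 0.500, c₀ = 4.333

Normal-equation sums: Σd·d = 164, Σd = 18, Σ1 = 6.
Right-hand side: Σd·f = 160, Σf = 35.
Eliminating c₀: 6·(row 1) − 18·(row 2) gives 660·c₁ = 6·160 − 18·35 = 330, so c₁ = 1/2.
Then c₀ = (35 − 18·(1/2))/6 = 13/3.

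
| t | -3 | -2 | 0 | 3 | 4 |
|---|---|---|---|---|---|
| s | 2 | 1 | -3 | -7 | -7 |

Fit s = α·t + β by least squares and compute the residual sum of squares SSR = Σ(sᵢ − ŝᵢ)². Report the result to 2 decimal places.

SSR = 1.78

Compute the Gram sums: Σt·t = 38, Σt = 2, Σ1 = 5.
Moment sums: Σt·s = -57, Σs = -14.
So MᵀM·[α, β]ᵀ = Mᵀs: [[38, 2]; [2, 5]]·[α, β]ᵀ = [-57, -14]ᵀ.
Δ = 38·5 − 2² = 186.
α = ((-57)·5 − 2·(-14))/186 = -257/186; β = (38·(-14) − 2·(-57))/186 = -209/93.
Residuals: 19/186, 15/31, -70/93, -113/186, 24/31; SSR = 331/186.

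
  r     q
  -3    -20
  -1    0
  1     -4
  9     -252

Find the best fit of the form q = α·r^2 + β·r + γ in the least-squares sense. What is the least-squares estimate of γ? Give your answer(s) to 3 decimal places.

γ = 0.879

With design matrix X, XᵀX = [[6644, 702, 92]; [702, 92, 6]; [92, 6, 4]] and Xᵀq = [-20596, -2212, -276]ᵀ.
Row-reducing yields α = -2633/902, β = -824/451, γ = 793/902.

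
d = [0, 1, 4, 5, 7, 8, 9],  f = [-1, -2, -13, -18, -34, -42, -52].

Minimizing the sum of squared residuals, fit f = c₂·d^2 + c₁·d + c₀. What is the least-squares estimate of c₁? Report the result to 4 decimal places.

Compute the Gram sums: Σd^2·d^2 = 13940, Σd^2·d = 1774, Σd^2 = 236, Σd·d = 236, Σd = 34, Σ1 = 7.
And Σd^2·f = -9226, Σd·f = -1186, Σf = -162.
Row-reducing yields c₂ = -28313/52401, c₁ = -44357/52401, c₀ = -14236/17467.

c₁ = -0.8465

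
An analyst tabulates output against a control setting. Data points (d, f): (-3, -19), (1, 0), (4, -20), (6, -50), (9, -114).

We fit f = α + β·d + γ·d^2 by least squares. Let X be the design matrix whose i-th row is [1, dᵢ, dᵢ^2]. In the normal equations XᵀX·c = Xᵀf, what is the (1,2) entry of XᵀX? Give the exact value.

17

Row 1 ↔ basis 1, column 2 ↔ basis d, so (XᵀX)_{1,2} = Σᵢ d = (1)·(-3) + (1)·(1) + (1)·(4) + (1)·(6) + (1)·(9) = 17.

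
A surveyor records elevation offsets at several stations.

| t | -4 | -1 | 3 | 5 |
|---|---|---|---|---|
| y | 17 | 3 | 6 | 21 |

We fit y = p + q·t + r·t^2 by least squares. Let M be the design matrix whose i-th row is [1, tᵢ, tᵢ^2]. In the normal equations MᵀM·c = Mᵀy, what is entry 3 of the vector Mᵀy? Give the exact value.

854

Entry 3 ↔ basis t^2, so (Mᵀy)_{3} = Σᵢ (t^2)·yᵢ = (16)·(17) + (1)·(3) + (9)·(6) + (25)·(21) = 854.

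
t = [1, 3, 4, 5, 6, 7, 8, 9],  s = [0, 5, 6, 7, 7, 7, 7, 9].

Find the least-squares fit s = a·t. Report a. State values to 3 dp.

a = 1.075

The normal equations are: 281·a = 302.
(Σt·t = 281, Σt·s = 302.)
a = 302/281 = 1.07473.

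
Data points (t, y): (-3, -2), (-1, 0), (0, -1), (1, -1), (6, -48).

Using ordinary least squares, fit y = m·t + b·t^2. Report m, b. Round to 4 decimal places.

Setting ∂/∂m … = 0 gives: 47·m + 189·b = -283;  189·m + 1379·b = -1747.
Eliminating b: 1379·(row 1) − 189·(row 2) gives 29092·m = 1379·(-283) − 189·(-1747) = -60074, so m = -4291/2078.
Then b = ((-1747) − 189·(-4291/2078))/1379 = -14311/14546.

m = -2.0650, b = -0.9838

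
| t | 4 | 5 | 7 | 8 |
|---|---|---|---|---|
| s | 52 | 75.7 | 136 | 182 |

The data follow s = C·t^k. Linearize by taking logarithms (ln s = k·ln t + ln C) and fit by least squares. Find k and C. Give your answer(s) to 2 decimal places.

Let Y = ln s. Fitting Y = k·ln t + ln C by least squares:
Σln t = 7.0211, Σ(ln t)² = 12.6227, Σln s = 18.3947, Σln t·ln s = 32.8223.
Normal system: [[12.6227, 7.0211]; [7.0211, 4]]·[k, ln C]ᵀ = [32.8223, 18.3947]ᵀ.
Solving (det = 1.1954): k = 1.78900, ln C = 1.45849, so C = exp(1.45849) = 4.29947.

k = 1.79, C = 4.30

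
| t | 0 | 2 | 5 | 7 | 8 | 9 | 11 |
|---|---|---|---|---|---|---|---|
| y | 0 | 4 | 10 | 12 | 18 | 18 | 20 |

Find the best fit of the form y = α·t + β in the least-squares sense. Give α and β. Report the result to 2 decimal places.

Forming AᵀA = [[344, 42]; [42, 7]] and Aᵀy = [668, 82]ᵀ gives AᵀA·[α, β]ᵀ = Aᵀy.
Δ = 344·7 − 42² = 644.
α = (668·7 − 42·82)/644 = 44/23; β = (344·82 − 42·668)/644 = 38/161.

α = 1.91, β = 0.24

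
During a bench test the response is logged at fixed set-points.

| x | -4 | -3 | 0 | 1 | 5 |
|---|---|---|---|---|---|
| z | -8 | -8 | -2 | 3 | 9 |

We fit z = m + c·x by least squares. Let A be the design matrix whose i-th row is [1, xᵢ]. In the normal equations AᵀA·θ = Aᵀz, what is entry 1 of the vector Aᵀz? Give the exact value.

-6

Entry 1 ↔ basis 1, so (Aᵀz)_{1} = Σᵢ zᵢ = (1)·(-8) + (1)·(-8) + (1)·(-2) + (1)·(3) + (1)·(9) = -6.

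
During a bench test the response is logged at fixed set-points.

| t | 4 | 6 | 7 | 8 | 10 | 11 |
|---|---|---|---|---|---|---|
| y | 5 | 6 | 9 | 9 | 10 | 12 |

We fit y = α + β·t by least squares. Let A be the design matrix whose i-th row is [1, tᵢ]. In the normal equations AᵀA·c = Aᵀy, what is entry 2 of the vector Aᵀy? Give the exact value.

Entry 2 ↔ basis t, so (Aᵀy)_{2} = Σᵢ (t)·yᵢ = (4)·(5) + (6)·(6) + (7)·(9) + (8)·(9) + (10)·(10) + (11)·(12) = 423.

423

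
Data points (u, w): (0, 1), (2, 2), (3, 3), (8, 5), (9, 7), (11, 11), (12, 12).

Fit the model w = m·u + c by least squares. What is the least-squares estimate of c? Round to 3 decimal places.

With design matrix A, AᵀA = [[423, 45]; [45, 7]] and Aᵀw = [381, 41]ᵀ.
det = 423·7 − 45² = 936.
m = (381·7 − 45·41)/936 = 137/156; c = (423·41 − 45·381)/936 = 11/52.

c = 0.212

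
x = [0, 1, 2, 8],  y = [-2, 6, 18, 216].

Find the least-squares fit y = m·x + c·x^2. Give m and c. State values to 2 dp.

Compute the Gram sums: Σx·x = 69, Σx·x^2 = 521, Σx^2·x^2 = 4113.
For Aᵀy: Σx·y = 1770, Σx^2·y = 13902.
AᵀA·[m, c]ᵀ = Aᵀy becomes [[69, 521]; [521, 4113]]·[m, c]ᵀ = [1770, 13902]ᵀ.
Determinant 69·4113 − 521² = 12356.
m = (1770·4113 − 521·13902)/12356 = 3; c = (69·13902 − 521·1770)/12356 = 3.

m = 3.00, c = 3.00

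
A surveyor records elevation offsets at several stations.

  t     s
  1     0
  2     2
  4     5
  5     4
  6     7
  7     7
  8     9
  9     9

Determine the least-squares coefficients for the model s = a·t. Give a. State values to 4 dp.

Normal-equation sums: Σt·t = 276.
Right-hand side: Σt·s = 288.
a = 288/276 = 1.04348.

a = 1.0435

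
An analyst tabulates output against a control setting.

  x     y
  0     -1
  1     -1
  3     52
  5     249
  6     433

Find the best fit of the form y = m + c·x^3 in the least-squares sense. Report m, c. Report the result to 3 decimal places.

Forming AᵀA = [[5, 369]; [369, 63011]] and Aᵀy = [732, 126056]ᵀ gives AᵀA·[m, c]ᵀ = Aᵀy.
Δ = 5·63011 − 369² = 178894.
m = (732·63011 − 369·126056)/178894 = -195306/89447; c = (5·126056 − 369·732)/178894 = 180086/89447.

m = -2.183, c = 2.013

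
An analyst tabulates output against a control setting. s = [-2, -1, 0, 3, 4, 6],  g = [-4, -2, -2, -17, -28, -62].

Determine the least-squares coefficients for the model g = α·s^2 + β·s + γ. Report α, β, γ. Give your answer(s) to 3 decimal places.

The normal system XᵀX·[α, β, γ]ᵀ = Xᵀg is [[1650, 298, 66]; [298, 66, 10]; [66, 10, 6]]·[α, β, γ]ᵀ = [-2851, -525, -115]ᵀ.
Inverting the 3×3 Gram matrix, [α, β, γ]ᵀ = [-1947/1280, -1229/1280, -267/320]ᵀ.

α = -1.521, β = -0.960, γ = -0.834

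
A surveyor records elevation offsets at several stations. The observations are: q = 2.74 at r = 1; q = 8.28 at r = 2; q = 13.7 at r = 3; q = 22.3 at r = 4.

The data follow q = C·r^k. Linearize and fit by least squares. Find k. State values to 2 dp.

Let Y = ln q. Fitting Y = k·ln r + ln C by least squares:
Sums: Σln r = 3.1781, Σ(ln r)² = 3.6092, Σln q = 8.8438, Σln r·ln q = 8.6446.
Normal system: [[3.6092, 3.1781]; [3.1781, 4]]·[k, ln C]ᵀ = [8.6446, 8.8438]ᵀ.
Slope k = (n·Σln r·ln q − Σln r·Σln q)/(n·Σ(ln r)² − (Σln r)²) = (4·8.6446 − 3.1781·8.8438)/4.3368 = 1.49240; ln C = (Σln q − k·Σln r)/n = 1.02521.

k = 1.49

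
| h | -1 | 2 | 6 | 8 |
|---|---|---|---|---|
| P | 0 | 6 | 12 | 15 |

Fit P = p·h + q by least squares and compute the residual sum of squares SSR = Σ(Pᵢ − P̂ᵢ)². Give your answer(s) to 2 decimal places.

SSR = 0.65

The normal system AᵀA·[p, q]ᵀ = AᵀP is [[105, 15]; [15, 4]]·[p, q]ᵀ = [204, 33]ᵀ.
det = 105·4 − 15² = 195.
p = (204·4 − 15·33)/195 = 107/65; q = (105·33 − 15·204)/195 = 27/13.
Residuals: -28/65, 41/65, 3/65, -16/65; SSR = 42/65.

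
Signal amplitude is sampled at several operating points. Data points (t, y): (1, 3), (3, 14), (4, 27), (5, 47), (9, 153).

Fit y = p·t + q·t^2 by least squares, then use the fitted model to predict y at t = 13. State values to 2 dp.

With design matrix X, XᵀX = [[132, 946]; [946, 7524]] and Xᵀy = [1765, 14129]ᵀ.
Δ = 132·7524 − 946² = 98252.
p = (1765·7524 − 946·14129)/98252 = -3917/4466; q = (132·14129 − 946·1765)/98252 = 8879/4466.
At t = 13: ŷ = (-3917/4466)·(13) + (8879/4466)·(169) = 103545/319.

ŷ = 324.59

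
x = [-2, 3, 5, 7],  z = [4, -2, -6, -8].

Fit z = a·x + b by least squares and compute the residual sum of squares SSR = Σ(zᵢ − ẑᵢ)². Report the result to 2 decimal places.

From the data, Σx·x = 87, Σx = 13, Σ1 = 4.
For Mᵀz: Σx·z = -100, Σz = -12.
Δ = 87·4 − 13² = 179.
a = ((-100)·4 − 13·(-12))/179 = -244/179; b = (87·(-12) − 13·(-100))/179 = 256/179.
Residuals: -28/179, 118/179, -110/179, 20/179; SSR = 152/179.

SSR = 0.85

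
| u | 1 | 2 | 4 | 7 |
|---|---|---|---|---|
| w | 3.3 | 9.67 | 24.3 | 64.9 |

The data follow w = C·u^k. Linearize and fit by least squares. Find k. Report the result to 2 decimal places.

k = 1.51

Let Y = ln w. Fitting Y = k·ln u + ln C by least squares:
XᵀX = [[6.1888, 4.0254]; [4.0254, 4]], rhs = [14.1157, 10.8263]ᵀ  (here Σln u = 4.0254, Σ(ln u)² = 6.1888, Σln w = 10.8263, Σln u·ln w = 14.1157).
Slope k = (n·Σln u·ln w − Σln u·Σln w)/(n·Σ(ln u)² − (Σln u)²) = (4·14.1157 − 4.0254·10.8263)/8.5519 = 1.50648; ln C = (Σln w − k·Σln u)/n = 1.19054.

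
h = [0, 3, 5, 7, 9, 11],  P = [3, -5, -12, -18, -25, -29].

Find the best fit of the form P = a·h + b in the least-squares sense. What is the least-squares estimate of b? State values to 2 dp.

b = 3.23

Forming AᵀA = [[285, 35]; [35, 6]] and AᵀP = [-745, -86]ᵀ gives AᵀA·[a, b]ᵀ = AᵀP.
Eliminating b: 6·(row 1) − 35·(row 2) gives 485·a = 6·(-745) − 35·(-86) = -1460, so a = -292/97.
Then b = ((-86) − 35·(-292/97))/6 = 313/97.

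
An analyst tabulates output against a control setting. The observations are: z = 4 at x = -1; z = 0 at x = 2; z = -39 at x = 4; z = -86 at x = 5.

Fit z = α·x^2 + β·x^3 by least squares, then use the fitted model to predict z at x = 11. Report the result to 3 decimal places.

ẑ = -1204.610

With design matrix M, MᵀM = [[898, 4180]; [4180, 19786]] and Mᵀz = [-2770, -13250]ᵀ.
Eliminating β: 19786·(row 1) − 4180·(row 2) gives 295428·α = 19786·(-2770) − 4180·(-13250) = 577780, so α = 20635/10551.
Then β = ((-13250) − 4180·(20635/10551))/19786 = -11425/10551.
At x = 11: ẑ = (20635/10551)·(121) + (-11425/10551)·(1331) = -12709840/10551.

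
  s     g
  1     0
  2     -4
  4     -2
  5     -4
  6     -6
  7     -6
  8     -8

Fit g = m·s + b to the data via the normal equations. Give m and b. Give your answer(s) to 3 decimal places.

The normal system AᵀA·[m, b]ᵀ = Aᵀg is [[195, 33]; [33, 7]]·[m, b]ᵀ = [-178, -30]ᵀ.
det = 195·7 − 33² = 276.
m = ((-178)·7 − 33·(-30))/276 = -64/69; b = (195·(-30) − 33·(-178))/276 = 2/23.

m = -0.928, b = 0.087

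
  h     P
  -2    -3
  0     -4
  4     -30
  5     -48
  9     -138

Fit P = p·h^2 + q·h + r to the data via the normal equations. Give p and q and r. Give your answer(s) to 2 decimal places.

Normal-equation sums: Σh^2·h^2 = 7458, Σh^2·h = 910, Σh^2 = 126, Σh·h = 126, Σh = 16, Σ1 = 5.
Right-hand side: Σh^2·P = -12870, Σh·P = -1596, ΣP = -223.
Normal equations: [[7458, 910, 126]; [910, 126, 16]; [126, 16, 5]]·[p, q, r]ᵀ = [-12870, -1596, -223]ᵀ.
Inverting the 3×3 Gram matrix, [p, q, r]ᵀ = [-14864/9923, -16350/9923, -15673/9923]ᵀ.

p = -1.50, q = -1.65, r = -1.58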